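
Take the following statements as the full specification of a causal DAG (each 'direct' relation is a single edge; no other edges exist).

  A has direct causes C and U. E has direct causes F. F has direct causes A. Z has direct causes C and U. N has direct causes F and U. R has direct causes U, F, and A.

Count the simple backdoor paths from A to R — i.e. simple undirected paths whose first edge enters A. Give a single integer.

A backdoor path from A to R is any simple undirected path whose first edge points into A (i.e. leaves A via a parent).
Parents of A: {C, U}.
Enumerating:
  P1: A <- C -> Z <- U -> N <- F -> R
  P2: A <- C -> Z <- U -> R
  P3: A <- U -> N <- F -> R
  P4: A <- U -> R
That exhausts the simple backdoor paths. Count: 4.

4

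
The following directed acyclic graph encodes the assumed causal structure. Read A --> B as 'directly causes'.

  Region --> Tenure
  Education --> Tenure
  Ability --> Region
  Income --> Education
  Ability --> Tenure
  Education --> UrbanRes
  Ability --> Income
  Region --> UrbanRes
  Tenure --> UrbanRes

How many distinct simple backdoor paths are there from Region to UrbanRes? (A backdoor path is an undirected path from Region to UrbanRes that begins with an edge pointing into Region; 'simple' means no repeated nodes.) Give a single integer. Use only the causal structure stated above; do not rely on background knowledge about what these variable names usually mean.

A backdoor path from Region to UrbanRes is any simple undirected path whose first edge points into Region (i.e. leaves Region via a parent).
Parents of Region: {Ability}.
Enumerating:
  P1: Region <- Ability -> Income -> Education -> Tenure -> UrbanRes
  P2: Region <- Ability -> Income -> Education -> UrbanRes
  P3: Region <- Ability -> Tenure <- Education -> UrbanRes
  P4: Region <- Ability -> Tenure -> UrbanRes
That exhausts the simple backdoor paths. Count: 4.

4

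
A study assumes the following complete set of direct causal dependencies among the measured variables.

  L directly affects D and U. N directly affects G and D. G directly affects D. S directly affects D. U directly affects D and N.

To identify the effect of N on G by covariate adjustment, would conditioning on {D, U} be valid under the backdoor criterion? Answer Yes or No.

No

Backdoor paths from N to G (paths whose first edge points into N):
  P1: N <- U <- L -> D <- G
  P2: N <- U -> D <- G
Condition 1 (no descendant of N in the set): FAILS — D is a descendant of N.
Condition 2 (every backdoor path blocked by {D, U}):
  P1: blocked at chain node U ∈ conditioning set.
  P2: blocked at fork node U ∈ conditioning set.
{D, U} does not satisfy the backdoor criterion.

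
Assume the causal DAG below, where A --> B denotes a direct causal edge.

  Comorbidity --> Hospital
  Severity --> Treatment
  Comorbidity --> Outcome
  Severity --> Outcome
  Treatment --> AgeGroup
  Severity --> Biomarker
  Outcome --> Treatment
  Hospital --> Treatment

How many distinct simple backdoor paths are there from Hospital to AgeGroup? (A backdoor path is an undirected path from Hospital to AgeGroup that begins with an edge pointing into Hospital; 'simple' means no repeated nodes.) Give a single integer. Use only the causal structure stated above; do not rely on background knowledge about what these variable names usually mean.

A backdoor path from Hospital to AgeGroup is any simple undirected path whose first edge points into Hospital (i.e. leaves Hospital via a parent).
Parents of Hospital: {Comorbidity}.
Enumerating:
  P1: Hospital <- Comorbidity -> Outcome <- Severity -> Treatment -> AgeGroup
  P2: Hospital <- Comorbidity -> Outcome -> Treatment -> AgeGroup
That exhausts the simple backdoor paths. Count: 2.

2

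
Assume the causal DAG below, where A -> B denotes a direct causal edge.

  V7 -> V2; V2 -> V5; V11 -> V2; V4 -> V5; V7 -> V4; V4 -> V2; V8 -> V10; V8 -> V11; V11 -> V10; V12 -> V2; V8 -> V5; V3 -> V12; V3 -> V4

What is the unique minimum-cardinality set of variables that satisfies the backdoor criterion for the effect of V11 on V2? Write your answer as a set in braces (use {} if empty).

Variables eligible for adjustment (non-descendants of V11, excluding V11 and V2): {V12, V3, V4, V7, V8}.
Backdoor paths from V11 to V2:
  P1: V11 <- V8 -> V5 <- V4 <- V3 -> V12 -> V2
  P2: V11 <- V8 -> V5 <- V4 <- V7 -> V2
  P3: V11 <- V8 -> V5 <- V4 -> V2
  P4: V11 <- V8 -> V5 <- V2
Each backdoor path contains an unconditioned collider, so every path is already blocked with the empty conditioning set:
  P1: blocked at collider V5 (neither it nor any descendant is in the conditioning set).
  P2: blocked at collider V5 (neither it nor any descendant is in the conditioning set).
  P3: blocked at collider V5 (neither it nor any descendant is in the conditioning set).
  P4: blocked at collider V5 (neither it nor any descendant is in the conditioning set).
The empty set is therefore the unique smallest valid set.

{}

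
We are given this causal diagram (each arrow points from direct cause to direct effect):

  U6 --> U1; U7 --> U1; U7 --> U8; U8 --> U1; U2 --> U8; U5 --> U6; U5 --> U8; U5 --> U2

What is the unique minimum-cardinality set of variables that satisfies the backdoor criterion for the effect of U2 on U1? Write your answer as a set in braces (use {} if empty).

Variables eligible for adjustment (non-descendants of U2, excluding U2 and U1): {U5, U6, U7}.
Backdoor paths from U2 to U1:
  P1: U2 <- U5 -> U6 -> U1
  P2: U2 <- U5 -> U8 <- U7 -> U1
  P3: U2 <- U5 -> U8 -> U1
The empty set is not sufficient: P1 (U2 <- U5 -> U6 -> U1) has no collider blocking it and no conditioned non-collider, so it is open.
Try {U5}:
  P1: blocked at fork node U5 ∈ conditioning set.
  P2: blocked at fork node U5 ∈ conditioning set.
  P3: blocked at fork node U5 ∈ conditioning set.
{U5} contains no descendant of U2 and blocks every backdoor path.
No other singleton works — e.g. {U6} leaves P3 open — so {U5} is the unique smallest valid adjustment set.

{U5}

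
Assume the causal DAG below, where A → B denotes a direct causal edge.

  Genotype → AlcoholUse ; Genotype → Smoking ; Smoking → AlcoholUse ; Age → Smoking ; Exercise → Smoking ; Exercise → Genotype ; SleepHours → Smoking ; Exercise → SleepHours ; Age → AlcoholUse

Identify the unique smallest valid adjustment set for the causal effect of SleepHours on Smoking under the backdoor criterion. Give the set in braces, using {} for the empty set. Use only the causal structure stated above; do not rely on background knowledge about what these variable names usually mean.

{Exercise}

Variables eligible for adjustment (non-descendants of SleepHours, excluding SleepHours and Smoking): {Age, Exercise, Genotype}.
Backdoor paths from SleepHours to Smoking:
  P1: SleepHours <- Exercise -> Genotype -> Smoking
  P2: SleepHours <- Exercise -> Genotype -> AlcoholUse <- Age -> Smoking
  P3: SleepHours <- Exercise -> Genotype -> AlcoholUse <- Smoking
  P4: SleepHours <- Exercise -> Smoking
The empty set is not sufficient: P1 (SleepHours <- Exercise -> Genotype -> Smoking) has no collider blocking it and no conditioned non-collider, so it is open.
Try {Exercise}:
  P1: blocked at fork node Exercise ∈ conditioning set.
  P2: blocked at fork node Exercise ∈ conditioning set.
  P3: blocked at fork node Exercise ∈ conditioning set.
  P4: blocked at fork node Exercise ∈ conditioning set.
{Exercise} contains no descendant of SleepHours and blocks every backdoor path.
No other singleton works — e.g. {Age} leaves P1 open — so {Exercise} is the unique smallest valid adjustment set.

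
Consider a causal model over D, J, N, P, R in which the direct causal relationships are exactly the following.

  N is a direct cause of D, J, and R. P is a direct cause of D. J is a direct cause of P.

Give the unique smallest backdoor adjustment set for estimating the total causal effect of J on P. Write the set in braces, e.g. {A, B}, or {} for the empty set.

Variables eligible for adjustment (non-descendants of J, excluding J and P): {N, R}.
Backdoor paths from J to P:
  P1: J <- N -> D <- P
Each backdoor path contains an unconditioned collider, so every path is already blocked with the empty conditioning set:
  P1: blocked at collider D (neither it nor any descendant is in the conditioning set).
The empty set is therefore the unique smallest valid set.

{}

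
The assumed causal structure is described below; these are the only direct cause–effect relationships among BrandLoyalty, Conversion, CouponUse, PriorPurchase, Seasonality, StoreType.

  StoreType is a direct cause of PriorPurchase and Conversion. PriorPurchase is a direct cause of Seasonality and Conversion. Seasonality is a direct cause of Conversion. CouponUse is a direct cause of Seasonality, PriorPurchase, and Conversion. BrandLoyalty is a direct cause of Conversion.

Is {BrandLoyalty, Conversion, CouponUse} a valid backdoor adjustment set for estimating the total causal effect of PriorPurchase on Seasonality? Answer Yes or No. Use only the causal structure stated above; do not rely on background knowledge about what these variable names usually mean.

Backdoor paths from PriorPurchase to Seasonality (paths whose first edge points into PriorPurchase):
  P1: PriorPurchase <- StoreType -> Conversion <- CouponUse -> Seasonality
  P2: PriorPurchase <- StoreType -> Conversion <- Seasonality
  P3: PriorPurchase <- CouponUse -> Seasonality
  P4: PriorPurchase <- CouponUse -> Conversion <- Seasonality
Condition 1 (no descendant of PriorPurchase in the set): FAILS — Conversion is a descendant of PriorPurchase.
Condition 2 (every backdoor path blocked by {BrandLoyalty, Conversion, CouponUse}):
  P1: blocked at fork node CouponUse ∈ conditioning set.
  P2: open — collider(s) Conversion are conditioned on (or have a conditioned descendant) and no non-collider on the path is in the set.
  P3: blocked at fork node CouponUse ∈ conditioning set.
  P4: blocked at fork node CouponUse ∈ conditioning set.
{BrandLoyalty, Conversion, CouponUse} does not satisfy the backdoor criterion.

No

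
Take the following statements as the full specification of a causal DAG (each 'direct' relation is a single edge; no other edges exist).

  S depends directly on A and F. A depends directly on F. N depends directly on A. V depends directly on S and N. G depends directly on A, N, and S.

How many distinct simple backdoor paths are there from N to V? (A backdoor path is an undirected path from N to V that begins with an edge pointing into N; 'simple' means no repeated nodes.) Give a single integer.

A backdoor path from N to V is any simple undirected path whose first edge points into N (i.e. leaves N via a parent).
Parents of N: {A}.
Enumerating:
  P1: N <- A <- F -> S -> V
  P2: N <- A -> S -> V
  P3: N <- A -> G <- S -> V
That exhausts the simple backdoor paths. Count: 3.

3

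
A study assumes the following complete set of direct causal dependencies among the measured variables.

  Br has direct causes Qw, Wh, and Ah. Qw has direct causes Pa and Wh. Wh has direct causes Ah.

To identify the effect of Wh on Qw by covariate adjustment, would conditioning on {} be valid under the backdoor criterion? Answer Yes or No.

Backdoor paths from Wh to Qw (paths whose first edge points into Wh):
  P1: Wh <- Ah -> Br <- Qw
Condition 1 (no descendant of Wh in the set): holds — descendants of Wh are {Br, Qw}; none are in {}.
Condition 2 (every backdoor path blocked by {}):
  P1: blocked at collider Br (neither it nor any descendant is in the conditioning set).
{} satisfies the backdoor criterion.

Yes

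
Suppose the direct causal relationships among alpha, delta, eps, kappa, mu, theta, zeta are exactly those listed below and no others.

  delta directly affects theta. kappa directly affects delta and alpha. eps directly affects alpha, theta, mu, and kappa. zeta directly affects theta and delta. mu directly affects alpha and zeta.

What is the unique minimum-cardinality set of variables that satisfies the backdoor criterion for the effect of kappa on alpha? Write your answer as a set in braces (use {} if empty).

{eps}

Variables eligible for adjustment (non-descendants of kappa, excluding kappa and alpha): {eps, mu, zeta}.
Backdoor paths from kappa to alpha:
  P1: kappa <- eps -> mu -> alpha
  P2: kappa <- eps -> theta <- zeta <- mu -> alpha
  P3: kappa <- eps -> theta <- delta <- zeta <- mu -> alpha
  P4: kappa <- eps -> alpha
The empty set is not sufficient: P1 (kappa <- eps -> mu -> alpha) has no collider blocking it and no conditioned non-collider, so it is open.
Try {eps}:
  P1: blocked at fork node eps ∈ conditioning set.
  P2: blocked at fork node eps ∈ conditioning set.
  P3: blocked at fork node eps ∈ conditioning set.
  P4: blocked at fork node eps ∈ conditioning set.
{eps} contains no descendant of kappa and blocks every backdoor path.
No other singleton works — e.g. {mu} leaves P4 open — so {eps} is the unique smallest valid adjustment set.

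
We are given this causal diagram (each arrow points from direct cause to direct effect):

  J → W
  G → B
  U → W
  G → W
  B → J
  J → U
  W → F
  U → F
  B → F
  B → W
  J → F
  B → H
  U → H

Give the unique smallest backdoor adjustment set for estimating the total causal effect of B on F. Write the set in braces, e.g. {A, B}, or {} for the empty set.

{G}

Variables eligible for adjustment (non-descendants of B, excluding B and F): {G}.
Backdoor paths from B to F:
  P1: B <- G -> W <- J -> U -> F
  P2: B <- G -> W <- J -> F
  P3: B <- G -> W <- U <- J -> F
  P4: B <- G -> W <- U -> F
  P5: B <- G -> W -> F
The empty set is not sufficient: P5 (B <- G -> W -> F) has no collider blocking it and no conditioned non-collider, so it is open.
Try {G}:
  P1: blocked at fork node G ∈ conditioning set.
  P2: blocked at fork node G ∈ conditioning set.
  P3: blocked at fork node G ∈ conditioning set.
  P4: blocked at fork node G ∈ conditioning set.
  P5: blocked at fork node G ∈ conditioning set.
{G} contains no descendant of B and blocks every backdoor path.
{G} is the unique smallest valid adjustment set.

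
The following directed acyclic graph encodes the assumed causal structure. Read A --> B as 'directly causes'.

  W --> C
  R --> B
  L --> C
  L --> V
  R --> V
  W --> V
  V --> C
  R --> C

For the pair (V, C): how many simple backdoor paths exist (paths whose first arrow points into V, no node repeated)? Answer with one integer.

3

A backdoor path from V to C is any simple undirected path whose first edge points into V (i.e. leaves V via a parent).
Parents of V: {L, R, W}.
Enumerating:
  P1: V <- L -> C
  P2: V <- W -> C
  P3: V <- R -> C
That exhausts the simple backdoor paths. Count: 3.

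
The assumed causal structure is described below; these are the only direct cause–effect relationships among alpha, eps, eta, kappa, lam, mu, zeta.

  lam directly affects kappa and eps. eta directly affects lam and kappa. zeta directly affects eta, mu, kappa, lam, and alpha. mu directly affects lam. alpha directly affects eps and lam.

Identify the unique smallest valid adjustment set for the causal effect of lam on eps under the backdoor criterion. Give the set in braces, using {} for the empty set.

Variables eligible for adjustment (non-descendants of lam, excluding lam and eps): {alpha, eta, mu, zeta}.
Backdoor paths from lam to eps:
  P1: lam <- zeta -> alpha -> eps
  P2: lam <- alpha -> eps
  P3: lam <- eta <- zeta -> alpha -> eps
  P4: lam <- eta -> kappa <- zeta -> alpha -> eps
  P5: lam <- mu <- zeta -> alpha -> eps
The empty set is not sufficient: P1 (lam <- zeta -> alpha -> eps) has no collider blocking it and no conditioned non-collider, so it is open.
Try {alpha}:
  P1: blocked at chain node alpha ∈ conditioning set.
  P2: blocked at fork node alpha ∈ conditioning set.
  P3: blocked at chain node alpha ∈ conditioning set.
  P4: blocked at collider kappa (neither it nor any descendant is in the conditioning set).
  P5: blocked at chain node alpha ∈ conditioning set.
{alpha} contains no descendant of lam and blocks every backdoor path.
No other singleton works — e.g. {zeta} leaves P2 open — so {alpha} is the unique smallest valid adjustment set.

{alpha}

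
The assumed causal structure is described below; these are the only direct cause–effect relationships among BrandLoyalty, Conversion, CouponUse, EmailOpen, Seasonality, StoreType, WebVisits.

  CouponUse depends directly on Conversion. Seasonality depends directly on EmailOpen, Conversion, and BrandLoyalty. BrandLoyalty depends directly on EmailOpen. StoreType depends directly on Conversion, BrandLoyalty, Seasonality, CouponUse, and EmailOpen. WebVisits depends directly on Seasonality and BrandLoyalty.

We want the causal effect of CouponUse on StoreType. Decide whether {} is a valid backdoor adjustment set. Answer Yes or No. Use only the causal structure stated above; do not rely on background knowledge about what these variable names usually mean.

Backdoor paths from CouponUse to StoreType (paths whose first edge points into CouponUse):
  P1: CouponUse <- Conversion -> Seasonality <- EmailOpen -> BrandLoyalty -> StoreType
  P2: CouponUse <- Conversion -> Seasonality <- EmailOpen -> StoreType
  P3: CouponUse <- Conversion -> Seasonality <- BrandLoyalty <- EmailOpen -> StoreType
  P4: CouponUse <- Conversion -> Seasonality <- BrandLoyalty -> StoreType
  P5: CouponUse <- Conversion -> Seasonality -> StoreType
  P6: CouponUse <- Conversion -> Seasonality -> WebVisits <- BrandLoyalty <- EmailOpen -> StoreType
  P7: CouponUse <- Conversion -> Seasonality -> WebVisits <- BrandLoyalty -> StoreType
  P8: CouponUse <- Conversion -> StoreType
Condition 1 (no descendant of CouponUse in the set): holds — descendants of CouponUse are {StoreType}; none are in {}.
Condition 2 (every backdoor path blocked by {}):
  P1: blocked at collider Seasonality (neither it nor any descendant is in the conditioning set).
  P2: blocked at collider Seasonality (neither it nor any descendant is in the conditioning set).
  P3: blocked at collider Seasonality (neither it nor any descendant is in the conditioning set).
  P4: blocked at collider Seasonality (neither it nor any descendant is in the conditioning set).
  P5: open — no interior node is in the conditioning set.
  P6: blocked at collider WebVisits (neither it nor any descendant is in the conditioning set).
  P7: blocked at collider WebVisits (neither it nor any descendant is in the conditioning set).
  P8: open — no interior node is in the conditioning set.
{} does not satisfy the backdoor criterion.

No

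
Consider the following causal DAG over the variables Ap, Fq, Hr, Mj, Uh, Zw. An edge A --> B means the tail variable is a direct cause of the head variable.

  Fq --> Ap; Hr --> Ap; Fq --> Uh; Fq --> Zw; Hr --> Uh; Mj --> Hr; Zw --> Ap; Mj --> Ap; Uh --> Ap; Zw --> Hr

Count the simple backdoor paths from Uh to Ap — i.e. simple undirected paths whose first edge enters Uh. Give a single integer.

A backdoor path from Uh to Ap is any simple undirected path whose first edge points into Uh (i.e. leaves Uh via a parent).
Parents of Uh: {Fq, Hr}.
Enumerating:
  P1: Uh <- Fq -> Zw -> Hr <- Mj -> Ap
  P2: Uh <- Fq -> Zw -> Hr -> Ap
  P3: Uh <- Fq -> Zw -> Ap
  P4: Uh <- Fq -> Ap
  P5: Uh <- Hr <- Mj -> Ap
  P6: Uh <- Hr <- Zw <- Fq -> Ap
  P7: Uh <- Hr <- Zw -> Ap
  P8: Uh <- Hr -> Ap
That exhausts the simple backdoor paths. Count: 8.

8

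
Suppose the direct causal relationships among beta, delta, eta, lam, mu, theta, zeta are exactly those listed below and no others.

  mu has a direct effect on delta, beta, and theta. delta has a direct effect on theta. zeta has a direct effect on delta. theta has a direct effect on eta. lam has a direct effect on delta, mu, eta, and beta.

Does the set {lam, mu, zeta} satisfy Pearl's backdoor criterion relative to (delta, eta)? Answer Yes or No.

Backdoor paths from delta to eta (paths whose first edge points into delta):
  P1: delta <- lam -> mu -> theta -> eta
  P2: delta <- lam -> beta <- mu -> theta -> eta
  P3: delta <- lam -> eta
  P4: delta <- mu <- lam -> eta
  P5: delta <- mu -> beta <- lam -> eta
  P6: delta <- mu -> theta -> eta
Condition 1 (no descendant of delta in the set): holds — descendants of delta are {eta, theta}; none are in {lam, mu, zeta}.
Condition 2 (every backdoor path blocked by {lam, mu, zeta}):
  P1: blocked at fork node lam ∈ conditioning set.
  P2: blocked at fork node lam ∈ conditioning set.
  P3: blocked at fork node lam ∈ conditioning set.
  P4: blocked at chain node mu ∈ conditioning set.
  P5: blocked at fork node mu ∈ conditioning set.
  P6: blocked at fork node mu ∈ conditioning set.
{lam, mu, zeta} satisfies the backdoor criterion.

Yes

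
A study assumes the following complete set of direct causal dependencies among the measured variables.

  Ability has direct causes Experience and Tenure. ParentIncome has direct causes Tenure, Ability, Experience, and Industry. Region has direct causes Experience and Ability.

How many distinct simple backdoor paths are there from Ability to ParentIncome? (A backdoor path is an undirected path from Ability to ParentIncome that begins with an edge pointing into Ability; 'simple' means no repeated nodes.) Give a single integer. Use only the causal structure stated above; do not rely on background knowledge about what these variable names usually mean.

2

A backdoor path from Ability to ParentIncome is any simple undirected path whose first edge points into Ability (i.e. leaves Ability via a parent).
Parents of Ability: {Experience, Tenure}.
Enumerating:
  P1: Ability <- Experience -> ParentIncome
  P2: Ability <- Tenure -> ParentIncome
That exhausts the simple backdoor paths. Count: 2.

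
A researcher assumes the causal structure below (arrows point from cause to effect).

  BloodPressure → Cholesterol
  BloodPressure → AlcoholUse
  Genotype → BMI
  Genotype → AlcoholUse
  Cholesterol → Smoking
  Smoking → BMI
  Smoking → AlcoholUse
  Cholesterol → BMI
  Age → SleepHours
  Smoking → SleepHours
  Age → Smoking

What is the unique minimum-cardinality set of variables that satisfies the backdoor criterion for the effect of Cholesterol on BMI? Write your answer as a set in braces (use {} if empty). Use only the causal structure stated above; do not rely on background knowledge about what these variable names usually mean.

Variables eligible for adjustment (non-descendants of Cholesterol, excluding Cholesterol and BMI): {Age, BloodPressure, Genotype}.
Backdoor paths from Cholesterol to BMI:
  P1: Cholesterol <- BloodPressure -> AlcoholUse <- Genotype -> BMI
  P2: Cholesterol <- BloodPressure -> AlcoholUse <- Smoking -> BMI
Each backdoor path contains an unconditioned collider, so every path is already blocked with the empty conditioning set:
  P1: blocked at collider AlcoholUse (neither it nor any descendant is in the conditioning set).
  P2: blocked at collider AlcoholUse (neither it nor any descendant is in the conditioning set).
The empty set is therefore the unique smallest valid set.

{}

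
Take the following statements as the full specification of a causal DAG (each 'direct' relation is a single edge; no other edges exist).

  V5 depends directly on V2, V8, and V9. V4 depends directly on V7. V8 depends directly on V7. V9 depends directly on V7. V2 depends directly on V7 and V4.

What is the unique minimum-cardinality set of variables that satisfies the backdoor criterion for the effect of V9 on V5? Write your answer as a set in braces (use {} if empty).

{V7}

Variables eligible for adjustment (non-descendants of V9, excluding V9 and V5): {V2, V4, V7, V8}.
Backdoor paths from V9 to V5:
  P1: V9 <- V7 -> V8 -> V5
  P2: V9 <- V7 -> V4 -> V2 -> V5
  P3: V9 <- V7 -> V2 -> V5
The empty set is not sufficient: P1 (V9 <- V7 -> V8 -> V5) has no collider blocking it and no conditioned non-collider, so it is open.
Try {V7}:
  P1: blocked at fork node V7 ∈ conditioning set.
  P2: blocked at fork node V7 ∈ conditioning set.
  P3: blocked at fork node V7 ∈ conditioning set.
{V7} contains no descendant of V9 and blocks every backdoor path.
No other singleton works — e.g. {V8} leaves P2 open — so {V7} is the unique smallest valid adjustment set.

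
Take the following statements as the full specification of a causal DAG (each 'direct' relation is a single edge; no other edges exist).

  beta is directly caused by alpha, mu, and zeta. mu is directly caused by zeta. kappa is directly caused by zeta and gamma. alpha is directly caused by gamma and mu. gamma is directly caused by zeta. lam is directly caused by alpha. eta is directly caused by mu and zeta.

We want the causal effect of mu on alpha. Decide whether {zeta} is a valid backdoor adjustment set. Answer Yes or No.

Yes

Backdoor paths from mu to alpha (paths whose first edge points into mu):
  P1: mu <- zeta -> gamma -> alpha
  P2: mu <- zeta -> kappa <- gamma -> alpha
  P3: mu <- zeta -> beta <- alpha
Condition 1 (no descendant of mu in the set): holds — descendants of mu are {alpha, beta, eta, lam}; none are in {zeta}.
Condition 2 (every backdoor path blocked by {zeta}):
  P1: blocked at fork node zeta ∈ conditioning set.
  P2: blocked at fork node zeta ∈ conditioning set.
  P3: blocked at fork node zeta ∈ conditioning set.
{zeta} satisfies the backdoor criterion.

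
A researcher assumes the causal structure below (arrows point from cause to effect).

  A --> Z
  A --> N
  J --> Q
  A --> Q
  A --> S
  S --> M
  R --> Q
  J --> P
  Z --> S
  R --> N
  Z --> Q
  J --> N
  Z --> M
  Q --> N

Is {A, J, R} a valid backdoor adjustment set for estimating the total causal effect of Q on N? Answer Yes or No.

Backdoor paths from Q to N (paths whose first edge points into Q):
  P1: Q <- J -> N
  P2: Q <- A -> N
  P3: Q <- Z <- A -> N
  P4: Q <- Z -> S <- A -> N
  P5: Q <- Z -> M <- S <- A -> N
  P6: Q <- R -> N
Condition 1 (no descendant of Q in the set): holds — descendants of Q are {N}; none are in {A, J, R}.
Condition 2 (every backdoor path blocked by {A, J, R}):
  P1: blocked at fork node J ∈ conditioning set.
  P2: blocked at fork node A ∈ conditioning set.
  P3: blocked at fork node A ∈ conditioning set.
  P4: blocked at collider S (neither it nor any descendant is in the conditioning set).
  P5: blocked at collider M (neither it nor any descendant is in the conditioning set).
  P6: blocked at fork node R ∈ conditioning set.
{A, J, R} satisfies the backdoor criterion.

Yes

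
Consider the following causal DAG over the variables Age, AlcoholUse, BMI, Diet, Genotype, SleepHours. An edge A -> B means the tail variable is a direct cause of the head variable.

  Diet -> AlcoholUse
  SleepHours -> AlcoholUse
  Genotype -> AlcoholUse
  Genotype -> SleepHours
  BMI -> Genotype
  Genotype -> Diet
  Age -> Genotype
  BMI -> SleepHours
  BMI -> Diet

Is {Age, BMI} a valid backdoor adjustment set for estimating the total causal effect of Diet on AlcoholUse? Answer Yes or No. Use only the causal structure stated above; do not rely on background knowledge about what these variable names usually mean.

No

Backdoor paths from Diet to AlcoholUse (paths whose first edge points into Diet):
  P1: Diet <- BMI -> Genotype -> SleepHours -> AlcoholUse
  P2: Diet <- BMI -> Genotype -> AlcoholUse
  P3: Diet <- BMI -> SleepHours <- Genotype -> AlcoholUse
  P4: Diet <- BMI -> SleepHours -> AlcoholUse
  P5: Diet <- Genotype <- BMI -> SleepHours -> AlcoholUse
  P6: Diet <- Genotype -> SleepHours -> AlcoholUse
  P7: Diet <- Genotype -> AlcoholUse
Condition 1 (no descendant of Diet in the set): holds — descendants of Diet are {AlcoholUse}; none are in {Age, BMI}.
Condition 2 (every backdoor path blocked by {Age, BMI}):
  P1: blocked at fork node BMI ∈ conditioning set.
  P2: blocked at fork node BMI ∈ conditioning set.
  P3: blocked at fork node BMI ∈ conditioning set.
  P4: blocked at fork node BMI ∈ conditioning set.
  P5: blocked at fork node BMI ∈ conditioning set.
  P6: open — no interior node is in the conditioning set.
  P7: open — no interior node is in the conditioning set.
{Age, BMI} does not satisfy the backdoor criterion.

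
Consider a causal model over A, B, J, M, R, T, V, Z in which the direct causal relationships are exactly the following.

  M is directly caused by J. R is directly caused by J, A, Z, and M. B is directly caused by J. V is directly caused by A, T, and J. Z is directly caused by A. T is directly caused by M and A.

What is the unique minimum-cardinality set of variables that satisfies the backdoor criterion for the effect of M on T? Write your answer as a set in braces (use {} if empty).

Variables eligible for adjustment (non-descendants of M, excluding M and T): {A, B, J, Z}.
Backdoor paths from M to T:
  P1: M <- J -> R <- A -> T
  P2: M <- J -> R <- A -> V <- T
  P3: M <- J -> R <- Z <- A -> T
  P4: M <- J -> R <- Z <- A -> V <- T
  P5: M <- J -> V <- A -> T
  P6: M <- J -> V <- T
Each backdoor path contains an unconditioned collider, so every path is already blocked with the empty conditioning set:
  P1: blocked at collider R (neither it nor any descendant is in the conditioning set).
  P2: blocked at collider R (neither it nor any descendant is in the conditioning set).
  P3: blocked at collider R (neither it nor any descendant is in the conditioning set).
  P4: blocked at collider R (neither it nor any descendant is in the conditioning set).
  P5: blocked at collider V (neither it nor any descendant is in the conditioning set).
  P6: blocked at collider V (neither it nor any descendant is in the conditioning set).
The empty set is therefore the unique smallest valid set.

{}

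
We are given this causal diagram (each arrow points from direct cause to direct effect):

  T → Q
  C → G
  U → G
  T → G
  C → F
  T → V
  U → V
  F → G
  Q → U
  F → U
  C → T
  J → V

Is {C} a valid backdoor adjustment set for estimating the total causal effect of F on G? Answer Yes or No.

Backdoor paths from F to G (paths whose first edge points into F):
  P1: F <- C -> T -> Q -> U -> G
  P2: F <- C -> T -> V <- U -> G
  P3: F <- C -> T -> G
  P4: F <- C -> G
Condition 1 (no descendant of F in the set): holds — descendants of F are {G, U, V}; none are in {C}.
Condition 2 (every backdoor path blocked by {C}):
  P1: blocked at fork node C ∈ conditioning set.
  P2: blocked at fork node C ∈ conditioning set.
  P3: blocked at fork node C ∈ conditioning set.
  P4: blocked at fork node C ∈ conditioning set.
{C} satisfies the backdoor criterion.

Yes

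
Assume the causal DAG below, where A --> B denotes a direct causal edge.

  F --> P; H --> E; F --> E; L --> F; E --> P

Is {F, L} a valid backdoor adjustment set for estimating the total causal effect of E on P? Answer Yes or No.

Backdoor paths from E to P (paths whose first edge points into E):
  P1: E <- F -> P
Condition 1 (no descendant of E in the set): holds — descendants of E are {P}; none are in {F, L}.
Condition 2 (every backdoor path blocked by {F, L}):
  P1: blocked at fork node F ∈ conditioning set.
{F, L} satisfies the backdoor criterion.

Yes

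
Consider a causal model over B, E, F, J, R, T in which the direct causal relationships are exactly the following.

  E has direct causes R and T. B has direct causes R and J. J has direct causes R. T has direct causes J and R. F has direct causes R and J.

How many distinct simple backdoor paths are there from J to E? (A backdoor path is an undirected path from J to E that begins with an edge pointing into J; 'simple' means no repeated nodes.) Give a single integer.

2

A backdoor path from J to E is any simple undirected path whose first edge points into J (i.e. leaves J via a parent).
Parents of J: {R}.
Enumerating:
  P1: J <- R -> T -> E
  P2: J <- R -> E
That exhausts the simple backdoor paths. Count: 2.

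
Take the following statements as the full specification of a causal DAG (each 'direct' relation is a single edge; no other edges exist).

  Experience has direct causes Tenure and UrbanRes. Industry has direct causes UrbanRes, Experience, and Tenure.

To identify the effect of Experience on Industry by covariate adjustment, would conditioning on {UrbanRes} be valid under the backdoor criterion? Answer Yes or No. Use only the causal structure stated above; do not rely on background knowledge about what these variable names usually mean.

No

Backdoor paths from Experience to Industry (paths whose first edge points into Experience):
  P1: Experience <- Tenure -> Industry
  P2: Experience <- UrbanRes -> Industry
Condition 1 (no descendant of Experience in the set): holds — descendants of Experience are {Industry}; none are in {UrbanRes}.
Condition 2 (every backdoor path blocked by {UrbanRes}):
  P1: open — no interior node is in the conditioning set.
  P2: blocked at fork node UrbanRes ∈ conditioning set.
{UrbanRes} does not satisfy the backdoor criterion.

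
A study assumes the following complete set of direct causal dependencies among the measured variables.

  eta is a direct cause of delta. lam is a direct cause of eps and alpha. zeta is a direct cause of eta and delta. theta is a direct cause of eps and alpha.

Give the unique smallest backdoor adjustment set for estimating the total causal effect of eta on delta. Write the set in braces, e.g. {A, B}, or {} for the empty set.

{zeta}

Variables eligible for adjustment (non-descendants of eta, excluding eta and delta): {alpha, eps, lam, theta, zeta}.
Backdoor paths from eta to delta:
  P1: eta <- zeta -> delta
The empty set is not sufficient: P1 (eta <- zeta -> delta) has no collider blocking it and no conditioned non-collider, so it is open.
Try {zeta}:
  P1: blocked at fork node zeta ∈ conditioning set.
{zeta} contains no descendant of eta and blocks every backdoor path.
No other singleton works — e.g. {theta} leaves P1 open — so {zeta} is the unique smallest valid adjustment set.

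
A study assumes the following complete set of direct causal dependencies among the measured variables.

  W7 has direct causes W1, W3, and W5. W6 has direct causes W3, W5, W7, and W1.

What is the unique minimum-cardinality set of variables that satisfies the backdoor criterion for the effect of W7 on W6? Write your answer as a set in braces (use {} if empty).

Variables eligible for adjustment (non-descendants of W7, excluding W7 and W6): {W1, W3, W5}.
Backdoor paths from W7 to W6:
  P1: W7 <- W5 -> W6
  P2: W7 <- W3 -> W6
  P3: W7 <- W1 -> W6
The empty set is not sufficient: P1 (W7 <- W5 -> W6) has no collider blocking it and no conditioned non-collider, so it is open.
Try {W1, W3, W5}:
  P1: blocked at fork node W5 ∈ conditioning set.
  P2: blocked at fork node W3 ∈ conditioning set.
  P3: blocked at fork node W1 ∈ conditioning set.
{W1, W3, W5} contains no descendant of W7 and blocks every backdoor path.
Every element of {W1, W3, W5} is needed (dropping W1 leaves P3 open; dropping W3 leaves P2 open; dropping W5 leaves P1 open), so no proper subset is valid.
Among all size-3 subsets of the eligible variables, only {W1, W3, W5} blocks every backdoor path, so it is the unique smallest valid adjustment set.

{W1, W3, W5}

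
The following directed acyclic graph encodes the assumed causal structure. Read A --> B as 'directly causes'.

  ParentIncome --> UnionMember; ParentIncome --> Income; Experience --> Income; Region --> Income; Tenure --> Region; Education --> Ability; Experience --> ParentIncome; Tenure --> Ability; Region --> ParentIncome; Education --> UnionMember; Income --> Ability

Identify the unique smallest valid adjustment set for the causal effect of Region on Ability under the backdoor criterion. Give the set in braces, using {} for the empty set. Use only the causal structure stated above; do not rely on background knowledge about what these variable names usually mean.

Variables eligible for adjustment (non-descendants of Region, excluding Region and Ability): {Education, Experience, Tenure}.
Backdoor paths from Region to Ability:
  P1: Region <- Tenure -> Ability
The empty set is not sufficient: P1 (Region <- Tenure -> Ability) has no collider blocking it and no conditioned non-collider, so it is open.
Try {Tenure}:
  P1: blocked at fork node Tenure ∈ conditioning set.
{Tenure} contains no descendant of Region and blocks every backdoor path.
No other singleton works — e.g. {Experience} leaves P1 open — so {Tenure} is the unique smallest valid adjustment set.

{Tenure}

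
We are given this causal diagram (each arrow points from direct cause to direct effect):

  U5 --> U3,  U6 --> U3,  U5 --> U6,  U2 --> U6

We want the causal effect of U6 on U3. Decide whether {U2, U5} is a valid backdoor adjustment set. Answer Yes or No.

Backdoor paths from U6 to U3 (paths whose first edge points into U6):
  P1: U6 <- U5 -> U3
Condition 1 (no descendant of U6 in the set): holds — descendants of U6 are {U3}; none are in {U2, U5}.
Condition 2 (every backdoor path blocked by {U2, U5}):
  P1: blocked at fork node U5 ∈ conditioning set.
{U2, U5} satisfies the backdoor criterion.

Yes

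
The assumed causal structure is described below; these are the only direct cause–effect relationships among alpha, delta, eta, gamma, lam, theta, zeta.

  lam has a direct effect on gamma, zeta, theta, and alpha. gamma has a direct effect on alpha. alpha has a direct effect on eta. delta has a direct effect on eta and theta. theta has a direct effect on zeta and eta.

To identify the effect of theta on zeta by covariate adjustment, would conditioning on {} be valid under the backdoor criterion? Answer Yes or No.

Backdoor paths from theta to zeta (paths whose first edge points into theta):
  P1: theta <- lam -> zeta
  P2: theta <- delta -> eta <- alpha <- lam -> zeta
  P3: theta <- delta -> eta <- alpha <- gamma <- lam -> zeta
Condition 1 (no descendant of theta in the set): holds — descendants of theta are {eta, zeta}; none are in {}.
Condition 2 (every backdoor path blocked by {}):
  P1: open — no interior node is in the conditioning set.
  P2: blocked at collider eta (neither it nor any descendant is in the conditioning set).
  P3: blocked at collider eta (neither it nor any descendant is in the conditioning set).
{} does not satisfy the backdoor criterion.

No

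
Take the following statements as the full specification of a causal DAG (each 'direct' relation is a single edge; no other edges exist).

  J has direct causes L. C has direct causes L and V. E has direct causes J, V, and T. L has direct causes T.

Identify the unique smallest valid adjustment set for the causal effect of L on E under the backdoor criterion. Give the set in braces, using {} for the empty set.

{T}

Variables eligible for adjustment (non-descendants of L, excluding L and E): {T, V}.
Backdoor paths from L to E:
  P1: L <- T -> E
The empty set is not sufficient: P1 (L <- T -> E) has no collider blocking it and no conditioned non-collider, so it is open.
Try {T}:
  P1: blocked at fork node T ∈ conditioning set.
{T} contains no descendant of L and blocks every backdoor path.
No other singleton works — e.g. {V} leaves P1 open — so {T} is the unique smallest valid adjustment set.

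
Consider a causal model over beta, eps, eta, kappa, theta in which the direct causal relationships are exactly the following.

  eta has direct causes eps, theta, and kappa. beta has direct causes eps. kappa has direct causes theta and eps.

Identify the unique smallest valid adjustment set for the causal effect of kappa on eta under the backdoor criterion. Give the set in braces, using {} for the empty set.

{eps, theta}

Variables eligible for adjustment (non-descendants of kappa, excluding kappa and eta): {beta, eps, theta}.
Backdoor paths from kappa to eta:
  P1: kappa <- eps -> eta
  P2: kappa <- theta -> eta
The empty set is not sufficient: P1 (kappa <- eps -> eta) has no collider blocking it and no conditioned non-collider, so it is open.
Try {eps, theta}:
  P1: blocked at fork node eps ∈ conditioning set.
  P2: blocked at fork node theta ∈ conditioning set.
{eps, theta} contains no descendant of kappa and blocks every backdoor path.
Every element of {eps, theta} is needed (dropping eps leaves P1 open; dropping theta leaves P2 open), so no proper subset is valid.
Among all size-2 subsets of the eligible variables, only {eps, theta} blocks every backdoor path, so it is the unique smallest valid adjustment set.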